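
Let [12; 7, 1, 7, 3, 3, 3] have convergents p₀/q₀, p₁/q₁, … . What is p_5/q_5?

Using pₖ = aₖpₖ₋₁ + pₖ₋₂, qₖ = aₖqₖ₋₁ + qₖ₋₂ (with p₋₁=1, p₋₂=0, q₋₁=0, q₋₂=1):
  k=0: a=12, p=12, q=1
  k=1: a=7, p=85, q=7
  k=2: a=1, p=97, q=8
  k=3: a=7, p=764, q=63
  k=4: a=3, p=2389, q=197
  k=5: a=3, p=7931, q=654

7931/654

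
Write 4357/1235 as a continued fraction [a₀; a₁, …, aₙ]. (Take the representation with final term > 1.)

[3; 1, 1, 8, 2, 4, 2, 3]

4357 = 3*1235 + 652
1235 = 1*652 + 583
652 = 1*583 + 69
583 = 8*69 + 31
69 = 2*31 + 7
31 = 4*7 + 3
7 = 2*3 + 1
3 = 3*1 + 0  (stop)
So 4357/1235 = [3; 1, 1, 8, 2, 4, 2, 3].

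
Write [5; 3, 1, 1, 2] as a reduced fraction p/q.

95/18

Using pₖ = aₖpₖ₋₁ + pₖ₋₂ and qₖ = aₖqₖ₋₁ + qₖ₋₂:
  k=0: a=5, p=5, q=1
  k=1: a=3, p=16, q=3
  k=2: a=1, p=21, q=4
  k=3: a=1, p=37, q=7
  k=4: a=2, p=95, q=18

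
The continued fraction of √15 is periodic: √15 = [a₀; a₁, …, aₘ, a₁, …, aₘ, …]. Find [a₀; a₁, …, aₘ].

[3; 1, 6]

a₀ = ⌊√15⌋ = 3.
With m₀=0, d₀=1 and mₖ₊₁ = dₖaₖ − mₖ, dₖ₊₁ = (n − mₖ₊₁²)/dₖ, aₖ₊₁ = ⌊(a₀+mₖ₊₁)/dₖ₊₁⌋:
  k=1: m=3, d=6, a=1
  k=2: m=3, d=1, a=6
d=1 and a=2a₀=6 at k=2, so the next step gives (m, d) = (3, 6) again — its k=1 value — and the period has length 2.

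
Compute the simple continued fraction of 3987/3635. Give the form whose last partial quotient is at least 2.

3987 = 1·3635 + 352
3635 = 10·352 + 115
352 = 3·115 + 7
115 = 16·7 + 3
7 = 2·3 + 1
3 = 3·1 + 0  (stop)
So 3987/3635 = [1; 10, 3, 16, 2, 3].

[1; 10, 3, 16, 2, 3]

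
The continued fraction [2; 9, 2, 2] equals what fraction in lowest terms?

99/47

Fold from the inside: start with 2/1.
  2 + 1/2 = 5/2
  9 + 2/5 = 47/5
  2 + 5/47 = 99/47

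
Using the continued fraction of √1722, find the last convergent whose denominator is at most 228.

6847/165

√1722 = [41; 2, 82, …] (period length 2).
Convergents:
  p_0/q_0 = 41/1
  p_1/q_1 = 83/2
  p_2/q_2 = 6847/165
  p_3/q_3 = 13777/332
q_2 = 165 ≤ 228 < 332 = q_3, so the answer is 6847/165.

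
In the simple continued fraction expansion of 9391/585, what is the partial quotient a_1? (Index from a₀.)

18

9391 = 16·585 + 31   →  a_0 = 16
585 = 18·31 + 27   →  a_1 = 18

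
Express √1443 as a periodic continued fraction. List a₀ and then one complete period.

[37; 1, 74]

a₀ = ⌊√1443⌋ = 37.
With m₀=0, d₀=1 and mₖ₊₁ = dₖaₖ − mₖ, dₖ₊₁ = (n − mₖ₊₁²)/dₖ, aₖ₊₁ = ⌊(a₀+mₖ₊₁)/dₖ₊₁⌋:
  k=1: m=37, d=74, a=1
  k=2: m=37, d=1, a=74
d=1 and a=2a₀=74 at k=2, so the next step gives (m, d) = (37, 74) again — its k=1 value — and the period has length 2.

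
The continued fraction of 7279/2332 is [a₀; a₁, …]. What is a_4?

7279 = 3·2332 + 283   →  a_0 = 3
2332 = 8·283 + 68   →  a_1 = 8
283 = 4·68 + 11   →  a_2 = 4
68 = 6·11 + 2   →  a_3 = 6
11 = 5·2 + 1   →  a_4 = 5

5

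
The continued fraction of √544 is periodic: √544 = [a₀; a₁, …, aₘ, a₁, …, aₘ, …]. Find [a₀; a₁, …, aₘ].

[23; 3, 11, 3, 46]

a₀ = ⌊√544⌋ = 23.
With m₀=0, d₀=1 and mₖ₊₁ = dₖaₖ − mₖ, dₖ₊₁ = (n − mₖ₊₁²)/dₖ, aₖ₊₁ = ⌊(a₀+mₖ₊₁)/dₖ₊₁⌋:
  k=1: m=23, d=15, a=3
  k=2: m=22, d=4, a=11
  k=3: m=22, d=15, a=3
  k=4: m=23, d=1, a=46
d=1 and a=2a₀=46 at k=4, so the next step gives (m, d) = (23, 15) again — its k=1 value — and the period has length 4.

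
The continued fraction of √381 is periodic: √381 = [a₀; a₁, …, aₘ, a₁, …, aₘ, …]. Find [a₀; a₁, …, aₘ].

[19; 1, 1, 12, 1, 1, 38]

a₀ = ⌊√381⌋ = 19.
With m₀=0, d₀=1 and mₖ₊₁ = dₖaₖ − mₖ, dₖ₊₁ = (n − mₖ₊₁²)/dₖ, aₖ₊₁ = ⌊(a₀+mₖ₊₁)/dₖ₊₁⌋:
  k=1: m=19, d=20, a=1
  k=2: m=1, d=19, a=1
  k=3: m=18, d=3, a=12
  k=4: m=18, d=19, a=1
  k=5: m=1, d=20, a=1
  k=6: m=19, d=1, a=38
d=1 and a=2a₀=38 at k=6, so the next step gives (m, d) = (19, 20) again — its k=1 value — and the period has length 6.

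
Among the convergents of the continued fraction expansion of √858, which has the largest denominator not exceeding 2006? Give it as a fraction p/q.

40979/1399

√858 = [29; 3, 2, 3, 58, …] (period length 4).
Convergents:
  p_0/q_0 = 29/1
  p_1/q_1 = 88/3
  p_2/q_2 = 205/7
  p_3/q_3 = 703/24
  p_4/q_4 = 40979/1399
  p_5/q_5 = 123640/4221
q_4 = 1399 ≤ 2006 < 4221 = q_5, so the answer is 40979/1399.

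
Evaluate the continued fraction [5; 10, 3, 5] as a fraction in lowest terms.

841/165

Fold from the inside: start with 5/1.
  3 + 1/5 = 16/5
  10 + 5/16 = 165/16
  5 + 16/165 = 841/165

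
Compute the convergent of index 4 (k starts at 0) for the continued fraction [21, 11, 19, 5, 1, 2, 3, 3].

26806/1271

Using pₖ = aₖpₖ₋₁ + pₖ₋₂, qₖ = aₖqₖ₋₁ + qₖ₋₂ (with p₋₁=1, p₋₂=0, q₋₁=0, q₋₂=1):
  k=0: a=21, p=21, q=1
  k=1: a=11, p=232, q=11
  k=2: a=19, p=4429, q=210
  k=3: a=5, p=22377, q=1061
  k=4: a=1, p=26806, q=1271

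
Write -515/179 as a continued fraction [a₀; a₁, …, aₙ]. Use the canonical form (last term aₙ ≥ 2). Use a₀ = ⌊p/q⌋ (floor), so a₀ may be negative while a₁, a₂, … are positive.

[-3; 8, 7, 3]

-515 = -3×179 + 22
179 = 8×22 + 3
22 = 7×3 + 1
3 = 3×1 + 0  (stop)
So -515/179 = [-3; 8, 7, 3].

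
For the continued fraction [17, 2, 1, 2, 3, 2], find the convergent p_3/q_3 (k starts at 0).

Using pₖ = aₖpₖ₋₁ + pₖ₋₂, qₖ = aₖqₖ₋₁ + qₖ₋₂ (with p₋₁=1, p₋₂=0, q₋₁=0, q₋₂=1):
  k=0: a=17, p=17, q=1
  k=1: a=2, p=35, q=2
  k=2: a=1, p=52, q=3
  k=3: a=2, p=139, q=8

139/8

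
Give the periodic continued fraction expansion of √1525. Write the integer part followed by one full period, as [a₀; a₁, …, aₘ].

[39; 19, 1, 1, 19, 78]

a₀ = ⌊√1525⌋ = 39.
With m₀=0, d₀=1 and mₖ₊₁ = dₖaₖ − mₖ, dₖ₊₁ = (n − mₖ₊₁²)/dₖ, aₖ₊₁ = ⌊(a₀+mₖ₊₁)/dₖ₊₁⌋:
  k=1: m=39, d=4, a=19
  k=2: m=37, d=39, a=1
  k=3: m=2, d=39, a=1
  k=4: m=37, d=4, a=19
  k=5: m=39, d=1, a=78
d=1 and a=2a₀=78 at k=5, so the next step gives (m, d) = (39, 4) again — its k=1 value — and the period has length 5.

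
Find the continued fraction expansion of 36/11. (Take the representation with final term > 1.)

36 = 3×11 + 3
11 = 3×3 + 2
3 = 1×2 + 1
2 = 2×1 + 0  (stop)
So 36/11 = [3; 3, 1, 2].

[3; 3, 1, 2]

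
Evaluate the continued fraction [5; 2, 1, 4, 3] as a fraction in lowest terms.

Fold from the inside: start with 3/1.
  4 + 1/3 = 13/3
  1 + 3/13 = 16/13
  2 + 13/16 = 45/16
  5 + 16/45 = 241/45

241/45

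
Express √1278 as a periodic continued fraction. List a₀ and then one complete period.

a₀ = ⌊√1278⌋ = 35.

[35; 1, 2, 1, 70]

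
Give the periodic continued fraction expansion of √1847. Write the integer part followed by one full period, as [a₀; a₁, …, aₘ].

[42; 1, 41, 1, 84]

a₀ = ⌊√1847⌋ = 42.
With m₀=0, d₀=1 and mₖ₊₁ = dₖaₖ − mₖ, dₖ₊₁ = (n − mₖ₊₁²)/dₖ, aₖ₊₁ = ⌊(a₀+mₖ₊₁)/dₖ₊₁⌋:
  k=1: m=42, d=83, a=1
  k=2: m=41, d=2, a=41
  k=3: m=41, d=83, a=1
  k=4: m=42, d=1, a=84
d=1 and a=2a₀=84 at k=4, so the next step gives (m, d) = (42, 83) again — its k=1 value — and the period has length 4.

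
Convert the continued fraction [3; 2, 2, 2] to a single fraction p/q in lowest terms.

Using pₖ = aₖpₖ₋₁ + pₖ₋₂ and qₖ = aₖqₖ₋₁ + qₖ₋₂:
  k=0: a=3, p=3, q=1
  k=1: a=2, p=7, q=2
  k=2: a=2, p=17, q=5
  k=3: a=2, p=41, q=12

41/12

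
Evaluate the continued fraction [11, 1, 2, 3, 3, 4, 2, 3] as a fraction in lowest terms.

12785/1093

Using pₖ = aₖpₖ₋₁ + pₖ₋₂ and qₖ = aₖqₖ₋₁ + qₖ₋₂:
  k=0: a=11, p=11, q=1
  k=1: a=1, p=12, q=1
  k=2: a=2, p=35, q=3
  k=3: a=3, p=117, q=10
  k=4: a=3, p=386, q=33
  k=5: a=4, p=1661, q=142
  k=6: a=2, p=3708, q=317
  k=7: a=3, p=12785, q=1093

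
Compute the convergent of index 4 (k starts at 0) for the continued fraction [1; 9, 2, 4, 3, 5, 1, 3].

303/274

Using pₖ = aₖpₖ₋₁ + pₖ₋₂, qₖ = aₖqₖ₋₁ + qₖ₋₂ (with p₋₁=1, p₋₂=0, q₋₁=0, q₋₂=1):
  k=0: a=1, p=1, q=1
  k=1: a=9, p=10, q=9
  k=2: a=2, p=21, q=19
  k=3: a=4, p=94, q=85
  k=4: a=3, p=303, q=274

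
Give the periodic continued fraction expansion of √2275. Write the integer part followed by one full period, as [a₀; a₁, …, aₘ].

[47; 1, 2, 3, 2, 1, 94]

a₀ = ⌊√2275⌋ = 47.
With m₀=0, d₀=1 and mₖ₊₁ = dₖaₖ − mₖ, dₖ₊₁ = (n − mₖ₊₁²)/dₖ, aₖ₊₁ = ⌊(a₀+mₖ₊₁)/dₖ₊₁⌋:
  k=1: m=47, d=66, a=1
  k=2: m=19, d=29, a=2
  k=3: m=39, d=26, a=3
  k=4: m=39, d=29, a=2
  k=5: m=19, d=66, a=1
  k=6: m=47, d=1, a=94
d=1 and a=2a₀=94 at k=6, so the next step gives (m, d) = (47, 66) again — its k=1 value — and the period has length 6.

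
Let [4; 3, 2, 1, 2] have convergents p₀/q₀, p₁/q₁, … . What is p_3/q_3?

43/10

Using pₖ = aₖpₖ₋₁ + pₖ₋₂, qₖ = aₖqₖ₋₁ + qₖ₋₂ (with p₋₁=1, p₋₂=0, q₋₁=0, q₋₂=1):
  k=0: a=4, p=4, q=1
  k=1: a=3, p=13, q=3
  k=2: a=2, p=30, q=7
  k=3: a=1, p=43, q=10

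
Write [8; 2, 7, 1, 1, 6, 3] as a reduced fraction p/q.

5581/659

Using pₖ = aₖpₖ₋₁ + pₖ₋₂ and qₖ = aₖqₖ₋₁ + qₖ₋₂:
  k=0: a=8, p=8, q=1
  k=1: a=2, p=17, q=2
  k=2: a=7, p=127, q=15
  k=3: a=1, p=144, q=17
  k=4: a=1, p=271, q=32
  k=5: a=6, p=1770, q=209
  k=6: a=3, p=5581, q=659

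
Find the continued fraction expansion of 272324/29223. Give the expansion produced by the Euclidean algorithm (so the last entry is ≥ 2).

[9; 3, 7, 3, 12, 1, 1, 16]

272324 = 9*29223 + 9317
29223 = 3*9317 + 1272
9317 = 7*1272 + 413
1272 = 3*413 + 33
413 = 12*33 + 17
33 = 1*17 + 16
17 = 1*16 + 1
16 = 16*1 + 0  (stop)
So 272324/29223 = [9; 3, 7, 3, 12, 1, 1, 16].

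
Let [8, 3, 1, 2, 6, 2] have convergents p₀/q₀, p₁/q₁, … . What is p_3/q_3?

Using pₖ = aₖpₖ₋₁ + pₖ₋₂, qₖ = aₖqₖ₋₁ + qₖ₋₂ (with p₋₁=1, p₋₂=0, q₋₁=0, q₋₂=1):
  k=0: a=8, p=8, q=1
  k=1: a=3, p=25, q=3
  k=2: a=1, p=33, q=4
  k=3: a=2, p=91, q=11

91/11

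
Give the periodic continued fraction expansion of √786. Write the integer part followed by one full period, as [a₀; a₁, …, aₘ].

[28; 28, 56]

a₀ = ⌊√786⌋ = 28.
With m₀=0, d₀=1 and mₖ₊₁ = dₖaₖ − mₖ, dₖ₊₁ = (n − mₖ₊₁²)/dₖ, aₖ₊₁ = ⌊(a₀+mₖ₊₁)/dₖ₊₁⌋:
  k=1: m=28, d=2, a=28
  k=2: m=28, d=1, a=56
d=1 and a=2a₀=56 at k=2, so the next step gives (m, d) = (28, 2) again — its k=1 value — and the period has length 2.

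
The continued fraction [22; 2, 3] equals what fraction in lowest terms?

Fold from the inside: start with 3/1.
  2 + 1/3 = 7/3
  22 + 3/7 = 157/7

157/7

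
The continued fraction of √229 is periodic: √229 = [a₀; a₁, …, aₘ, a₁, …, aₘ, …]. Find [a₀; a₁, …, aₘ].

[15; 7, 1, 1, 7, 30]

a₀ = ⌊√229⌋ = 15.
With m₀=0, d₀=1 and mₖ₊₁ = dₖaₖ − mₖ, dₖ₊₁ = (n − mₖ₊₁²)/dₖ, aₖ₊₁ = ⌊(a₀+mₖ₊₁)/dₖ₊₁⌋:
  k=1: m=15, d=4, a=7
  k=2: m=13, d=15, a=1
  k=3: m=2, d=15, a=1
  k=4: m=13, d=4, a=7
  k=5: m=15, d=1, a=30
d=1 and a=2a₀=30 at k=5, so the next step gives (m, d) = (15, 4) again — its k=1 value — and the period has length 5.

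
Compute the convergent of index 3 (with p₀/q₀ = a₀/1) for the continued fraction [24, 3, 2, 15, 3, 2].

2623/108

Using pₖ = aₖpₖ₋₁ + pₖ₋₂, qₖ = aₖqₖ₋₁ + qₖ₋₂ (with p₋₁=1, p₋₂=0, q₋₁=0, q₋₂=1):
  k=0: a=24, p=24, q=1
  k=1: a=3, p=73, q=3
  k=2: a=2, p=170, q=7
  k=3: a=15, p=2623, q=108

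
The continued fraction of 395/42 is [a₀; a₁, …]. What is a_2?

395 = 9·42 + 17   →  a_0 = 9
42 = 2·17 + 8   →  a_1 = 2
17 = 2·8 + 1   →  a_2 = 2

2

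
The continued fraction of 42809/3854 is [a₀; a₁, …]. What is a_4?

19

42809 = 11·3854 + 415   →  a_0 = 11
3854 = 9·415 + 119   →  a_1 = 9
415 = 3·119 + 58   →  a_2 = 3
119 = 2·58 + 3   →  a_3 = 2
58 = 19·3 + 1   →  a_4 = 19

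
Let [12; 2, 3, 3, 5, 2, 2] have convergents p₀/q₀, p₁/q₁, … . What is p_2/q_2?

87/7

Using pₖ = aₖpₖ₋₁ + pₖ₋₂, qₖ = aₖqₖ₋₁ + qₖ₋₂ (with p₋₁=1, p₋₂=0, q₋₁=0, q₋₂=1):
  k=0: a=12, p=12, q=1
  k=1: a=2, p=25, q=2
  k=2: a=3, p=87, q=7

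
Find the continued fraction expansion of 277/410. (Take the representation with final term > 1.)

277 = 0·410 + 277
410 = 1·277 + 133
277 = 2·133 + 11
133 = 12·11 + 1
11 = 11·1 + 0  (stop)
So 277/410 = [0; 1, 2, 12, 11].

[0; 1, 2, 12, 11]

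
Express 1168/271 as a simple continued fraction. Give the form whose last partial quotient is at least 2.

1168 = 4*271 + 84
271 = 3*84 + 19
84 = 4*19 + 8
19 = 2*8 + 3
8 = 2*3 + 2
3 = 1*2 + 1
2 = 2*1 + 0  (stop)
So 1168/271 = [4; 3, 4, 2, 2, 1, 2].

[4; 3, 4, 2, 2, 1, 2]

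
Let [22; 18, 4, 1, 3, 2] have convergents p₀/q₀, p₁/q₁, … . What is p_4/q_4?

Using pₖ = aₖpₖ₋₁ + pₖ₋₂, qₖ = aₖqₖ₋₁ + qₖ₋₂ (with p₋₁=1, p₋₂=0, q₋₁=0, q₋₂=1):
  k=0: a=22, p=22, q=1
  k=1: a=18, p=397, q=18
  k=2: a=4, p=1610, q=73
  k=3: a=1, p=2007, q=91
  k=4: a=3, p=7631, q=346

7631/346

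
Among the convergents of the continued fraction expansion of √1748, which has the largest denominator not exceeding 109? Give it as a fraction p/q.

√1748 = [41; 1, 4, 4, 4, 1, 82, …] (period length 6).
Convergents:
  p_0/q_0 = 41/1
  p_1/q_1 = 42/1
  p_2/q_2 = 209/5
  p_3/q_3 = 878/21
  p_4/q_4 = 3721/89
  p_5/q_5 = 4599/110
q_4 = 89 ≤ 109 < 110 = q_5, so the answer is 3721/89.

3721/89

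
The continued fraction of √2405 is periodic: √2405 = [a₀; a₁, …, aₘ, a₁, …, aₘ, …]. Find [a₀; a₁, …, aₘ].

a₀ = ⌊√2405⌋ = 49.
With m₀=0, d₀=1 and mₖ₊₁ = dₖaₖ − mₖ, dₖ₊₁ = (n − mₖ₊₁²)/dₖ, aₖ₊₁ = ⌊(a₀+mₖ₊₁)/dₖ₊₁⌋:
  k=1: m=49, d=4, a=24
  k=2: m=47, d=49, a=1
  k=3: m=2, d=49, a=1
  k=4: m=47, d=4, a=24
  k=5: m=49, d=1, a=98
d=1 and a=2a₀=98 at k=5, so the next step gives (m, d) = (49, 4) again — its k=1 value — and the period has length 5.

[49; 24, 1, 1, 24, 98]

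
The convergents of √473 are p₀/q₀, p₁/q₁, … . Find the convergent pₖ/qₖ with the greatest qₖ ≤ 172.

√473 = [21; 1, 2, 1, 42, …] (period length 4).
Convergents:
  p_0/q_0 = 21/1
  p_1/q_1 = 22/1
  p_2/q_2 = 65/3
  p_3/q_3 = 87/4
  p_4/q_4 = 3719/171
  p_5/q_5 = 3806/175
q_4 = 171 ≤ 172 < 175 = q_5, so the answer is 3719/171.

3719/171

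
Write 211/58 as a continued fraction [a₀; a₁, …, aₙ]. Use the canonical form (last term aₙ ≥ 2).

[3; 1, 1, 1, 3, 5]

211 = 3×58 + 37
58 = 1×37 + 21
37 = 1×21 + 16
21 = 1×16 + 5
16 = 3×5 + 1
5 = 5×1 + 0  (stop)
So 211/58 = [3; 1, 1, 1, 3, 5].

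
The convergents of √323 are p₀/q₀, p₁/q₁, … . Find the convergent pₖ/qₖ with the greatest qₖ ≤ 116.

√323 = [17; 1, 34, …] (period length 2).
Convergents:
  p_0/q_0 = 17/1
  p_1/q_1 = 18/1
  p_2/q_2 = 629/35
  p_3/q_3 = 647/36
  p_4/q_4 = 22627/1259
q_3 = 36 ≤ 116 < 1259 = q_4, so the answer is 647/36.

647/36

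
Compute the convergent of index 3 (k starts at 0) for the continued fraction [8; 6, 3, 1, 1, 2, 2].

204/25

Using pₖ = aₖpₖ₋₁ + pₖ₋₂, qₖ = aₖqₖ₋₁ + qₖ₋₂ (with p₋₁=1, p₋₂=0, q₋₁=0, q₋₂=1):
  k=0: a=8, p=8, q=1
  k=1: a=6, p=49, q=6
  k=2: a=3, p=155, q=19
  k=3: a=1, p=204, q=25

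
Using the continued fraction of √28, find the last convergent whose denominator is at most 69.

127/24

√28 = [5; 3, 2, 3, 10, …] (period length 4).
Convergents:
  p_0/q_0 = 5/1
  p_1/q_1 = 16/3
  p_2/q_2 = 37/7
  p_3/q_3 = 127/24
  p_4/q_4 = 1307/247
q_3 = 24 ≤ 69 < 247 = q_4, so the answer is 127/24.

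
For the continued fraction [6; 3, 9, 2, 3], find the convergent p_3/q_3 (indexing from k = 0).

373/59

Using pₖ = aₖpₖ₋₁ + pₖ₋₂, qₖ = aₖqₖ₋₁ + qₖ₋₂ (with p₋₁=1, p₋₂=0, q₋₁=0, q₋₂=1):
  k=0: a=6, p=6, q=1
  k=1: a=3, p=19, q=3
  k=2: a=9, p=177, q=28
  k=3: a=2, p=373, q=59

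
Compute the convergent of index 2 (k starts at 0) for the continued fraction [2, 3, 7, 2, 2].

51/22

Using pₖ = aₖpₖ₋₁ + pₖ₋₂, qₖ = aₖqₖ₋₁ + qₖ₋₂ (with p₋₁=1, p₋₂=0, q₋₁=0, q₋₂=1):
  k=0: a=2, p=2, q=1
  k=1: a=3, p=7, q=3
  k=2: a=7, p=51, q=22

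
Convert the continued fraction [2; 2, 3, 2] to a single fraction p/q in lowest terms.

39/16

Fold from the inside: start with 2/1.
  3 + 1/2 = 7/2
  2 + 2/7 = 16/7
  2 + 7/16 = 39/16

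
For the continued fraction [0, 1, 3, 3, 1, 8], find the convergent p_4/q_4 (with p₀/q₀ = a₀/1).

Using pₖ = aₖpₖ₋₁ + pₖ₋₂, qₖ = aₖqₖ₋₁ + qₖ₋₂ (with p₋₁=1, p₋₂=0, q₋₁=0, q₋₂=1):
  k=0: a=0, p=0, q=1
  k=1: a=1, p=1, q=1
  k=2: a=3, p=3, q=4
  k=3: a=3, p=10, q=13
  k=4: a=1, p=13, q=17

13/17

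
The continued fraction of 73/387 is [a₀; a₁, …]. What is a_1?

73 = 0·387 + 73   →  a_0 = 0
387 = 5·73 + 22   →  a_1 = 5

5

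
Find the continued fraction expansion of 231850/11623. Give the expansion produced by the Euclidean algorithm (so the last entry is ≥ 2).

231850 = 19·11623 + 11013
11623 = 1·11013 + 610
11013 = 18·610 + 33
610 = 18·33 + 16
33 = 2·16 + 1
16 = 16·1 + 0  (stop)
So 231850/11623 = [19; 1, 18, 18, 2, 16].

[19; 1, 18, 18, 2, 16]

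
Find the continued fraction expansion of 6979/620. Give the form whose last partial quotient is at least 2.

[11; 3, 1, 8, 1, 15]

6979 = 11*620 + 159
620 = 3*159 + 143
159 = 1*143 + 16
143 = 8*16 + 15
16 = 1*15 + 1
15 = 15*1 + 0  (stop)
So 6979/620 = [11; 3, 1, 8, 1, 15].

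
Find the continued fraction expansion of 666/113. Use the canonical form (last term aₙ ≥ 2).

666 = 5*113 + 101
113 = 1*101 + 12
101 = 8*12 + 5
12 = 2*5 + 2
5 = 2*2 + 1
2 = 2*1 + 0  (stop)
So 666/113 = [5; 1, 8, 2, 2, 2].

[5; 1, 8, 2, 2, 2]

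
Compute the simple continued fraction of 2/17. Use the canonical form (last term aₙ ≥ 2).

2 = 0×17 + 2
17 = 8×2 + 1
2 = 2×1 + 0  (stop)
So 2/17 = [0; 8, 2].

[0; 8, 2]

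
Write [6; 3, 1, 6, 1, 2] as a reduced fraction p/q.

557/89

Using pₖ = aₖpₖ₋₁ + pₖ₋₂ and qₖ = aₖqₖ₋₁ + qₖ₋₂:
  k=0: a=6, p=6, q=1
  k=1: a=3, p=19, q=3
  k=2: a=1, p=25, q=4
  k=3: a=6, p=169, q=27
  k=4: a=1, p=194, q=31
  k=5: a=2, p=557, q=89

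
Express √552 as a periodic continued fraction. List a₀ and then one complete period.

a₀ = ⌊√552⌋ = 23.
With m₀=0, d₀=1 and mₖ₊₁ = dₖaₖ − mₖ, dₖ₊₁ = (n − mₖ₊₁²)/dₖ, aₖ₊₁ = ⌊(a₀+mₖ₊₁)/dₖ₊₁⌋:
  k=1: m=23, d=23, a=2
  k=2: m=23, d=1, a=46
d=1 and a=2a₀=46 at k=2, so the next step gives (m, d) = (23, 23) again — its k=1 value — and the period has length 2.

[23; 2, 46]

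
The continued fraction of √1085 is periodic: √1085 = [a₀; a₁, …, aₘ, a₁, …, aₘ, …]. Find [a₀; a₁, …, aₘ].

[32; 1, 15, 2, 15, 1, 64]

a₀ = ⌊√1085⌋ = 32.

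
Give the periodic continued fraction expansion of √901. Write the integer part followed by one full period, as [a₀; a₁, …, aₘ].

a₀ = ⌊√901⌋ = 30.
With m₀=0, d₀=1 and mₖ₊₁ = dₖaₖ − mₖ, dₖ₊₁ = (n − mₖ₊₁²)/dₖ, aₖ₊₁ = ⌊(a₀+mₖ₊₁)/dₖ₊₁⌋:
  k=1: m=30, d=1, a=60
d=1 and a=2a₀=60 at k=1, so the next step gives (m, d) = (30, 1) again — its k=1 value — and the period has length 1.

[30; 60]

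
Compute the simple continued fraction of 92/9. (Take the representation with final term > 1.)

92 = 10·9 + 2
9 = 4·2 + 1
2 = 2·1 + 0  (stop)
So 92/9 = [10; 4, 2].

[10; 4, 2]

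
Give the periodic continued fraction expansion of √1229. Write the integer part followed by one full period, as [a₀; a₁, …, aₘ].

[35; 17, 1, 1, 17, 70]

a₀ = ⌊√1229⌋ = 35.
With m₀=0, d₀=1 and mₖ₊₁ = dₖaₖ − mₖ, dₖ₊₁ = (n − mₖ₊₁²)/dₖ, aₖ₊₁ = ⌊(a₀+mₖ₊₁)/dₖ₊₁⌋:
  k=1: m=35, d=4, a=17
  k=2: m=33, d=35, a=1
  k=3: m=2, d=35, a=1
  k=4: m=33, d=4, a=17
  k=5: m=35, d=1, a=70
d=1 and a=2a₀=70 at k=5, so the next step gives (m, d) = (35, 4) again — its k=1 value — and the period has length 5.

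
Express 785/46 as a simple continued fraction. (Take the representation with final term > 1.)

785 = 17×46 + 3
46 = 15×3 + 1
3 = 3×1 + 0  (stop)
So 785/46 = [17; 15, 3].

[17; 15, 3]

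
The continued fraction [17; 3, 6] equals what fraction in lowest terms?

329/19

Fold from the inside: start with 6/1.
  3 + 1/6 = 19/6
  17 + 6/19 = 329/19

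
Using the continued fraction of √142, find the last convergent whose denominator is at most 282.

3277/275

√142 = [11; 1, 10, 1, 22, …] (period length 4).
Convergents:
  p_0/q_0 = 11/1
  p_1/q_1 = 12/1
  p_2/q_2 = 131/11
  p_3/q_3 = 143/12
  p_4/q_4 = 3277/275
  p_5/q_5 = 3420/287
q_4 = 275 ≤ 282 < 287 = q_5, so the answer is 3277/275.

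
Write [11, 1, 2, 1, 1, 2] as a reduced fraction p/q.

211/18

Using pₖ = aₖpₖ₋₁ + pₖ₋₂ and qₖ = aₖqₖ₋₁ + qₖ₋₂:
  k=0: a=11, p=11, q=1
  k=1: a=1, p=12, q=1
  k=2: a=2, p=35, q=3
  k=3: a=1, p=47, q=4
  k=4: a=1, p=82, q=7
  k=5: a=2, p=211, q=18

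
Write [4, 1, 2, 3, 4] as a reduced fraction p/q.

Using pₖ = aₖpₖ₋₁ + pₖ₋₂ and qₖ = aₖqₖ₋₁ + qₖ₋₂:
  k=0: a=4, p=4, q=1
  k=1: a=1, p=5, q=1
  k=2: a=2, p=14, q=3
  k=3: a=3, p=47, q=10
  k=4: a=4, p=202, q=43

202/43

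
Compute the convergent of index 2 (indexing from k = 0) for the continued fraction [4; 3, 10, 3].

Using pₖ = aₖpₖ₋₁ + pₖ₋₂, qₖ = aₖqₖ₋₁ + qₖ₋₂ (with p₋₁=1, p₋₂=0, q₋₁=0, q₋₂=1):
  k=0: a=4, p=4, q=1
  k=1: a=3, p=13, q=3
  k=2: a=10, p=134, q=31

134/31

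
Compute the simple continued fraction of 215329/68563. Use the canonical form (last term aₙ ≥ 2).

215329 = 3·68563 + 9640
68563 = 7·9640 + 1083
9640 = 8·1083 + 976
1083 = 1·976 + 107
976 = 9·107 + 13
107 = 8·13 + 3
13 = 4·3 + 1
3 = 3·1 + 0  (stop)
So 215329/68563 = [3; 7, 8, 1, 9, 8, 4, 3].

[3; 7, 8, 1, 9, 8, 4, 3]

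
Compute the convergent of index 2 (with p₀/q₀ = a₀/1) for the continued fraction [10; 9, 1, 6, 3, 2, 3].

Using pₖ = aₖpₖ₋₁ + pₖ₋₂, qₖ = aₖqₖ₋₁ + qₖ₋₂ (with p₋₁=1, p₋₂=0, q₋₁=0, q₋₂=1):
  k=0: a=10, p=10, q=1
  k=1: a=9, p=91, q=9
  k=2: a=1, p=101, q=10

101/10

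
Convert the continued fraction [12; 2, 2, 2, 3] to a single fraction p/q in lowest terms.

509/41

Fold from the inside: start with 3/1.
  2 + 1/3 = 7/3
  2 + 3/7 = 17/7
  2 + 7/17 = 41/17
  12 + 17/41 = 509/41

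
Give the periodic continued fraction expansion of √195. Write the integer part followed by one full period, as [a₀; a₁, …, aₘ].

a₀ = ⌊√195⌋ = 13.
With m₀=0, d₀=1 and mₖ₊₁ = dₖaₖ − mₖ, dₖ₊₁ = (n − mₖ₊₁²)/dₖ, aₖ₊₁ = ⌊(a₀+mₖ₊₁)/dₖ₊₁⌋:
  k=1: m=13, d=26, a=1
  k=2: m=13, d=1, a=26
d=1 and a=2a₀=26 at k=2, so the next step gives (m, d) = (13, 26) again — its k=1 value — and the period has length 2.

[13; 1, 26]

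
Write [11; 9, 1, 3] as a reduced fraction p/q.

Fold from the inside: start with 3/1.
  1 + 1/3 = 4/3
  9 + 3/4 = 39/4
  11 + 4/39 = 433/39

433/39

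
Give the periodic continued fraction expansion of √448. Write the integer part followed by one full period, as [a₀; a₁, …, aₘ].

a₀ = ⌊√448⌋ = 21.

[21; 6, 42]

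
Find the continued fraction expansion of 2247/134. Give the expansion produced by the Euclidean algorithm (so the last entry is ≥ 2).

2247 = 16×134 + 103
134 = 1×103 + 31
103 = 3×31 + 10
31 = 3×10 + 1
10 = 10×1 + 0  (stop)
So 2247/134 = [16; 1, 3, 3, 10].

[16; 1, 3, 3, 10]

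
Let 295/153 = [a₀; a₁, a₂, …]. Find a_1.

1

295 = 1·153 + 142   →  a_0 = 1
153 = 1·142 + 11   →  a_1 = 1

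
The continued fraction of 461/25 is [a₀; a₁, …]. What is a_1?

2

461 = 18·25 + 11   →  a_0 = 18
25 = 2·11 + 3   →  a_1 = 2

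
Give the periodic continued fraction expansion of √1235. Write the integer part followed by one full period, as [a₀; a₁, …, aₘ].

a₀ = ⌊√1235⌋ = 35.
With m₀=0, d₀=1 and mₖ₊₁ = dₖaₖ − mₖ, dₖ₊₁ = (n − mₖ₊₁²)/dₖ, aₖ₊₁ = ⌊(a₀+mₖ₊₁)/dₖ₊₁⌋:
  k=1: m=35, d=10, a=7
  k=2: m=35, d=1, a=70
d=1 and a=2a₀=70 at k=2, so the next step gives (m, d) = (35, 10) again — its k=1 value — and the period has length 2.

[35; 7, 70]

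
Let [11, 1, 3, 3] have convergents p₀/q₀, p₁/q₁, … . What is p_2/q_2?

47/4

Using pₖ = aₖpₖ₋₁ + pₖ₋₂, qₖ = aₖqₖ₋₁ + qₖ₋₂ (with p₋₁=1, p₋₂=0, q₋₁=0, q₋₂=1):
  k=0: a=11, p=11, q=1
  k=1: a=1, p=12, q=1
  k=2: a=3, p=47, q=4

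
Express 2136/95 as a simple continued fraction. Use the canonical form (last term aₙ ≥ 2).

[22; 2, 15, 3]

2136 = 22·95 + 46
95 = 2·46 + 3
46 = 15·3 + 1
3 = 3·1 + 0  (stop)
So 2136/95 = [22; 2, 15, 3].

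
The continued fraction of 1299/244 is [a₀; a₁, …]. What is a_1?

3

1299 = 5·244 + 79   →  a_0 = 5
244 = 3·79 + 7   →  a_1 = 3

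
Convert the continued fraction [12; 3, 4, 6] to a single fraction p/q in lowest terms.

997/81

Fold from the inside: start with 6/1.
  4 + 1/6 = 25/6
  3 + 6/25 = 81/25
  12 + 25/81 = 997/81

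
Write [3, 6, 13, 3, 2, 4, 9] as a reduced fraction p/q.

73077/23092

Using pₖ = aₖpₖ₋₁ + pₖ₋₂ and qₖ = aₖqₖ₋₁ + qₖ₋₂:
  k=0: a=3, p=3, q=1
  k=1: a=6, p=19, q=6
  k=2: a=13, p=250, q=79
  k=3: a=3, p=769, q=243
  k=4: a=2, p=1788, q=565
  k=5: a=4, p=7921, q=2503
  k=6: a=9, p=73077, q=23092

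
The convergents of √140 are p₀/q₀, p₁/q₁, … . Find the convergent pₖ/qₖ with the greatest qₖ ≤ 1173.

10081/852

√140 = [11; 1, 4, 1, 22, …] (period length 4).
Convergents:
  p_0/q_0 = 11/1
  p_1/q_1 = 12/1
  p_2/q_2 = 59/5
  p_3/q_3 = 71/6
  p_4/q_4 = 1621/137
  p_5/q_5 = 1692/143
  p_6/q_6 = 8389/709
  p_7/q_7 = 10081/852
  p_8/q_8 = 230171/19453
q_7 = 852 ≤ 1173 < 19453 = q_8, so the answer is 10081/852.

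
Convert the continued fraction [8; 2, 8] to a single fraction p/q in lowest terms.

144/17

Fold from the inside: start with 8/1.
  2 + 1/8 = 17/8
  8 + 8/17 = 144/17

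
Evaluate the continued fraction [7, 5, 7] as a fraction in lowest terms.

259/36

Fold from the inside: start with 7/1.
  5 + 1/7 = 36/7
  7 + 7/36 = 259/36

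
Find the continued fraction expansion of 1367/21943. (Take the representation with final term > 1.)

[0; 16, 19, 3, 1, 17]

1367 = 0·21943 + 1367
21943 = 16·1367 + 71
1367 = 19·71 + 18
71 = 3·18 + 17
18 = 1·17 + 1
17 = 17·1 + 0  (stop)
So 1367/21943 = [0; 16, 19, 3, 1, 17].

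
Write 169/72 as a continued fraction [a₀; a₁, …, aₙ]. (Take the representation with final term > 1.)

169 = 2×72 + 25
72 = 2×25 + 22
25 = 1×22 + 3
22 = 7×3 + 1
3 = 3×1 + 0  (stop)
So 169/72 = [2; 2, 1, 7, 3].

[2; 2, 1, 7, 3]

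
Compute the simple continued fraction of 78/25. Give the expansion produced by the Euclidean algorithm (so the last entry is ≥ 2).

[3; 8, 3]

78 = 3·25 + 3
25 = 8·3 + 1
3 = 3·1 + 0  (stop)
So 78/25 = [3; 8, 3].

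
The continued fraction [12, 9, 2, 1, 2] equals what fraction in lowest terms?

908/75

Using pₖ = aₖpₖ₋₁ + pₖ₋₂ and qₖ = aₖqₖ₋₁ + qₖ₋₂:
  k=0: a=12, p=12, q=1
  k=1: a=9, p=109, q=9
  k=2: a=2, p=230, q=19
  k=3: a=1, p=339, q=28
  k=4: a=2, p=908, q=75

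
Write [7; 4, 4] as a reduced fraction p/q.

123/17

Using pₖ = aₖpₖ₋₁ + pₖ₋₂ and qₖ = aₖqₖ₋₁ + qₖ₋₂:
  k=0: a=7, p=7, q=1
  k=1: a=4, p=29, q=4
  k=2: a=4, p=123, q=17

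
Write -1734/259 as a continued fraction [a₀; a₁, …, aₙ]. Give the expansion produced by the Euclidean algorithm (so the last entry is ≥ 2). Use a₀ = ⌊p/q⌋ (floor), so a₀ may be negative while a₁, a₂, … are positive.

[-7; 3, 3, 1, 1, 2, 4]

-1734 = -7·259 + 79
259 = 3·79 + 22
79 = 3·22 + 13
22 = 1·13 + 9
13 = 1·9 + 4
9 = 2·4 + 1
4 = 4·1 + 0  (stop)
So -1734/259 = [-7; 3, 3, 1, 1, 2, 4].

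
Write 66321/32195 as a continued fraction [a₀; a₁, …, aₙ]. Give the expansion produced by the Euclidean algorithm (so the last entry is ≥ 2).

[2; 16, 1, 2, 18, 17, 2]

66321 = 2·32195 + 1931
32195 = 16·1931 + 1299
1931 = 1·1299 + 632
1299 = 2·632 + 35
632 = 18·35 + 2
35 = 17·2 + 1
2 = 2·1 + 0  (stop)
So 66321/32195 = [2; 16, 1, 2, 18, 17, 2].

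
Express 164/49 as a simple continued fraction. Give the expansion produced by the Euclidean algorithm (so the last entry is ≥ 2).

[3; 2, 1, 7, 2]

164 = 3×49 + 17
49 = 2×17 + 15
17 = 1×15 + 2
15 = 7×2 + 1
2 = 2×1 + 0  (stop)
So 164/49 = [3; 2, 1, 7, 2].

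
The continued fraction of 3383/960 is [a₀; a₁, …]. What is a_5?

3383 = 3·960 + 503   →  a_0 = 3
960 = 1·503 + 457   →  a_1 = 1
503 = 1·457 + 46   →  a_2 = 1
457 = 9·46 + 43   →  a_3 = 9
46 = 1·43 + 3   →  a_4 = 1
43 = 14·3 + 1   →  a_5 = 14

14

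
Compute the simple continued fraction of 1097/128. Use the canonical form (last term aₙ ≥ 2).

[8; 1, 1, 3, 18]

1097 = 8*128 + 73
128 = 1*73 + 55
73 = 1*55 + 18
55 = 3*18 + 1
18 = 18*1 + 0  (stop)
So 1097/128 = [8; 1, 1, 3, 18].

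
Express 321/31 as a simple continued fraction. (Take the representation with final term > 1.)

321 = 10×31 + 11
31 = 2×11 + 9
11 = 1×9 + 2
9 = 4×2 + 1
2 = 2×1 + 0  (stop)
So 321/31 = [10; 2, 1, 4, 2].

[10; 2, 1, 4, 2]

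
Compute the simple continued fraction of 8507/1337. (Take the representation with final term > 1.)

[6; 2, 1, 3, 9, 13]

8507 = 6*1337 + 485
1337 = 2*485 + 367
485 = 1*367 + 118
367 = 3*118 + 13
118 = 9*13 + 1
13 = 13*1 + 0  (stop)
So 8507/1337 = [6; 2, 1, 3, 9, 13].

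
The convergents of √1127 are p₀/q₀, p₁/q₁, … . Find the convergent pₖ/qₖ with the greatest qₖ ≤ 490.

7822/233

√1127 = [33; 1, 1, 3, 33, 3, 1, 1, 66, …] (period length 8).
Convergents:
  p_0/q_0 = 33/1
  p_1/q_1 = 34/1
  p_2/q_2 = 67/2
  p_3/q_3 = 235/7
  p_4/q_4 = 7822/233
  p_5/q_5 = 23701/706
q_4 = 233 ≤ 490 < 706 = q_5, so the answer is 7822/233.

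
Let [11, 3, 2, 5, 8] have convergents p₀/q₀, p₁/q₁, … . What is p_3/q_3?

429/38

Using pₖ = aₖpₖ₋₁ + pₖ₋₂, qₖ = aₖqₖ₋₁ + qₖ₋₂ (with p₋₁=1, p₋₂=0, q₋₁=0, q₋₂=1):
  k=0: a=11, p=11, q=1
  k=1: a=3, p=34, q=3
  k=2: a=2, p=79, q=7
  k=3: a=5, p=429, q=38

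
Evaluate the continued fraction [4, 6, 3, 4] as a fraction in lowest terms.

341/82

Fold from the inside: start with 4/1.
  3 + 1/4 = 13/4
  6 + 4/13 = 82/13
  4 + 13/82 = 341/82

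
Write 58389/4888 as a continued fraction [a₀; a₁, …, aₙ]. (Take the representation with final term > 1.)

[11; 1, 17, 3, 3, 1, 9, 2]

58389 = 11*4888 + 4621
4888 = 1*4621 + 267
4621 = 17*267 + 82
267 = 3*82 + 21
82 = 3*21 + 19
21 = 1*19 + 2
19 = 9*2 + 1
2 = 2*1 + 0  (stop)
So 58389/4888 = [11; 1, 17, 3, 3, 1, 9, 2].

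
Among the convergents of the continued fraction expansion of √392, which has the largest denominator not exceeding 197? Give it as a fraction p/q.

√392 = [19; 1, 3, 1, 38, …] (period length 4).
Convergents:
  p_0/q_0 = 19/1
  p_1/q_1 = 20/1
  p_2/q_2 = 79/4
  p_3/q_3 = 99/5
  p_4/q_4 = 3841/194
  p_5/q_5 = 3940/199
q_4 = 194 ≤ 197 < 199 = q_5, so the answer is 3841/194.

3841/194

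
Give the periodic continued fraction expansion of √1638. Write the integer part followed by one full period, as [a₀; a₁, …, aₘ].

a₀ = ⌊√1638⌋ = 40.

[40; 2, 8, 2, 80]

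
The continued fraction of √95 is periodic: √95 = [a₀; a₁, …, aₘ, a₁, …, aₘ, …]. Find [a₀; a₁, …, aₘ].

[9; 1, 2, 1, 18]

a₀ = ⌊√95⌋ = 9.
With m₀=0, d₀=1 and mₖ₊₁ = dₖaₖ − mₖ, dₖ₊₁ = (n − mₖ₊₁²)/dₖ, aₖ₊₁ = ⌊(a₀+mₖ₊₁)/dₖ₊₁⌋:
  k=1: m=9, d=14, a=1
  k=2: m=5, d=5, a=2
  k=3: m=5, d=14, a=1
  k=4: m=9, d=1, a=18
d=1 and a=2a₀=18 at k=4, so the next step gives (m, d) = (9, 14) again — its k=1 value — and the period has length 4.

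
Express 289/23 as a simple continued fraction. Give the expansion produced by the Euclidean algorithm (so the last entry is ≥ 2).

[12; 1, 1, 3, 3]

289 = 12×23 + 13
23 = 1×13 + 10
13 = 1×10 + 3
10 = 3×3 + 1
3 = 3×1 + 0  (stop)
So 289/23 = [12; 1, 1, 3, 3].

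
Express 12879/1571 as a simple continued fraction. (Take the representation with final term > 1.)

12879 = 8×1571 + 311
1571 = 5×311 + 16
311 = 19×16 + 7
16 = 2×7 + 2
7 = 3×2 + 1
2 = 2×1 + 0  (stop)
So 12879/1571 = [8; 5, 19, 2, 3, 2].

[8; 5, 19, 2, 3, 2]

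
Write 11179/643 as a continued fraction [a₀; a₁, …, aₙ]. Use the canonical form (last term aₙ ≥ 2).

11179 = 17*643 + 248
643 = 2*248 + 147
248 = 1*147 + 101
147 = 1*101 + 46
101 = 2*46 + 9
46 = 5*9 + 1
9 = 9*1 + 0  (stop)
So 11179/643 = [17; 2, 1, 1, 2, 5, 9].

[17; 2, 1, 1, 2, 5, 9]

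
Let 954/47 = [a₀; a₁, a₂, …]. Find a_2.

954 = 20·47 + 14   →  a_0 = 20
47 = 3·14 + 5   →  a_1 = 3
14 = 2·5 + 4   →  a_2 = 2

2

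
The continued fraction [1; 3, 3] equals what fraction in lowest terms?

Using pₖ = aₖpₖ₋₁ + pₖ₋₂ and qₖ = aₖqₖ₋₁ + qₖ₋₂:
  k=0: a=1, p=1, q=1
  k=1: a=3, p=4, q=3
  k=2: a=3, p=13, q=10

13/10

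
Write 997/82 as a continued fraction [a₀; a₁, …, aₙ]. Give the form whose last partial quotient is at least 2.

[12; 6, 3, 4]

997 = 12·82 + 13
82 = 6·13 + 4
13 = 3·4 + 1
4 = 4·1 + 0  (stop)
So 997/82 = [12; 6, 3, 4].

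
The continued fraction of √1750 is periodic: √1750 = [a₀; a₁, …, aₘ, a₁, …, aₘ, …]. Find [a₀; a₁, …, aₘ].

[41; 1, 4, 1, 82]

a₀ = ⌊√1750⌋ = 41.
With m₀=0, d₀=1 and mₖ₊₁ = dₖaₖ − mₖ, dₖ₊₁ = (n − mₖ₊₁²)/dₖ, aₖ₊₁ = ⌊(a₀+mₖ₊₁)/dₖ₊₁⌋:
  k=1: m=41, d=69, a=1
  k=2: m=28, d=14, a=4
  k=3: m=28, d=69, a=1
  k=4: m=41, d=1, a=82
d=1 and a=2a₀=82 at k=4, so the next step gives (m, d) = (41, 69) again — its k=1 value — and the period has length 4.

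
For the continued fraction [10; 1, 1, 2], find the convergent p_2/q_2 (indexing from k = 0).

21/2

Using pₖ = aₖpₖ₋₁ + pₖ₋₂, qₖ = aₖqₖ₋₁ + qₖ₋₂ (with p₋₁=1, p₋₂=0, q₋₁=0, q₋₂=1):
  k=0: a=10, p=10, q=1
  k=1: a=1, p=11, q=1
  k=2: a=1, p=21, q=2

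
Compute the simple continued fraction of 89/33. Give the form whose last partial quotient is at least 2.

89 = 2*33 + 23
33 = 1*23 + 10
23 = 2*10 + 3
10 = 3*3 + 1
3 = 3*1 + 0  (stop)
So 89/33 = [2; 1, 2, 3, 3].

[2; 1, 2, 3, 3]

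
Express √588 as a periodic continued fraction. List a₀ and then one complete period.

a₀ = ⌊√588⌋ = 24.
With m₀=0, d₀=1 and mₖ₊₁ = dₖaₖ − mₖ, dₖ₊₁ = (n − mₖ₊₁²)/dₖ, aₖ₊₁ = ⌊(a₀+mₖ₊₁)/dₖ₊₁⌋:
  k=1: m=24, d=12, a=4
  k=2: m=24, d=1, a=48
d=1 and a=2a₀=48 at k=2, so the next step gives (m, d) = (24, 12) again — its k=1 value — and the period has length 2.

[24; 4, 48]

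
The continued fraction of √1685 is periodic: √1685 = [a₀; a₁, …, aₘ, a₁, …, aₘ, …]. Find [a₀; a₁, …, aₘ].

a₀ = ⌊√1685⌋ = 41.

[41; 20, 1, 1, 20, 82]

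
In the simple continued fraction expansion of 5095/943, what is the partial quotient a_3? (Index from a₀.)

5095 = 5·943 + 380   →  a_0 = 5
943 = 2·380 + 183   →  a_1 = 2
380 = 2·183 + 14   →  a_2 = 2
183 = 13·14 + 1   →  a_3 = 13

13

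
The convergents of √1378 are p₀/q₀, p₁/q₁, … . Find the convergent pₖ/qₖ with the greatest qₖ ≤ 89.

√1378 = [37; 8, 4, 4, 8, 74, …] (period length 5).
Convergents:
  p_0/q_0 = 37/1
  p_1/q_1 = 297/8
  p_2/q_2 = 1225/33
  p_3/q_3 = 5197/140
q_2 = 33 ≤ 89 < 140 = q_3, so the answer is 1225/33.

1225/33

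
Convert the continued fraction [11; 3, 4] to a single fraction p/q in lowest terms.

147/13

Using pₖ = aₖpₖ₋₁ + pₖ₋₂ and qₖ = aₖqₖ₋₁ + qₖ₋₂:
  k=0: a=11, p=11, q=1
  k=1: a=3, p=34, q=3
  k=2: a=4, p=147, q=13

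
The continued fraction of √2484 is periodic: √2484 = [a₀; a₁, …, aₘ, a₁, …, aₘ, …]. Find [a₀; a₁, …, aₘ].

a₀ = ⌊√2484⌋ = 49.
With m₀=0, d₀=1 and mₖ₊₁ = dₖaₖ − mₖ, dₖ₊₁ = (n − mₖ₊₁²)/dₖ, aₖ₊₁ = ⌊(a₀+mₖ₊₁)/dₖ₊₁⌋:
  k=1: m=49, d=83, a=1
  k=2: m=34, d=16, a=5
  k=3: m=46, d=23, a=4
  k=4: m=46, d=16, a=5
  k=5: m=34, d=83, a=1
  k=6: m=49, d=1, a=98
d=1 and a=2a₀=98 at k=6, so the next step gives (m, d) = (49, 83) again — its k=1 value — and the period has length 6.

[49; 1, 5, 4, 5, 1, 98]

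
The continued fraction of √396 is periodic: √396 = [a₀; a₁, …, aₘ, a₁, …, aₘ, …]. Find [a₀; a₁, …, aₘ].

a₀ = ⌊√396⌋ = 19.
With m₀=0, d₀=1 and mₖ₊₁ = dₖaₖ − mₖ, dₖ₊₁ = (n − mₖ₊₁²)/dₖ, aₖ₊₁ = ⌊(a₀+mₖ₊₁)/dₖ₊₁⌋:
  k=1: m=19, d=35, a=1
  k=2: m=16, d=4, a=8
  k=3: m=16, d=35, a=1
  k=4: m=19, d=1, a=38
d=1 and a=2a₀=38 at k=4, so the next step gives (m, d) = (19, 35) again — its k=1 value — and the period has length 4.

[19; 1, 8, 1, 38]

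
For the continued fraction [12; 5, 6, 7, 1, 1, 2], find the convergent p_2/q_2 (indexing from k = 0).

Using pₖ = aₖpₖ₋₁ + pₖ₋₂, qₖ = aₖqₖ₋₁ + qₖ₋₂ (with p₋₁=1, p₋₂=0, q₋₁=0, q₋₂=1):
  k=0: a=12, p=12, q=1
  k=1: a=5, p=61, q=5
  k=2: a=6, p=378, q=31

378/31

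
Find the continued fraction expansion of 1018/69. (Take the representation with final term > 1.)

1018 = 14×69 + 52
69 = 1×52 + 17
52 = 3×17 + 1
17 = 17×1 + 0  (stop)
So 1018/69 = [14; 1, 3, 17].

[14; 1, 3, 17]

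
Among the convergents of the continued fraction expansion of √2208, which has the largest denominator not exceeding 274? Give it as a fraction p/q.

4417/94

√2208 = [46; 1, 92, …] (period length 2).
Convergents:
  p_0/q_0 = 46/1
  p_1/q_1 = 47/1
  p_2/q_2 = 4370/93
  p_3/q_3 = 4417/94
  p_4/q_4 = 410734/8741
q_3 = 94 ≤ 274 < 8741 = q_4, so the answer is 4417/94.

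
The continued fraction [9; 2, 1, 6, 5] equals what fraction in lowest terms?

963/103

Using pₖ = aₖpₖ₋₁ + pₖ₋₂ and qₖ = aₖqₖ₋₁ + qₖ₋₂:
  k=0: a=9, p=9, q=1
  k=1: a=2, p=19, q=2
  k=2: a=1, p=28, q=3
  k=3: a=6, p=187, q=20
  k=4: a=5, p=963, q=103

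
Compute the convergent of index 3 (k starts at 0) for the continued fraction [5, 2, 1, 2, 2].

43/8

Using pₖ = aₖpₖ₋₁ + pₖ₋₂, qₖ = aₖqₖ₋₁ + qₖ₋₂ (with p₋₁=1, p₋₂=0, q₋₁=0, q₋₂=1):
  k=0: a=5, p=5, q=1
  k=1: a=2, p=11, q=2
  k=2: a=1, p=16, q=3
  k=3: a=2, p=43, q=8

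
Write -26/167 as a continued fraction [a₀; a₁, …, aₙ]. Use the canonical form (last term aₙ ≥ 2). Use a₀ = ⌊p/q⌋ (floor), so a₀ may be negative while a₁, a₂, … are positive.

-26 = -1×167 + 141
167 = 1×141 + 26
141 = 5×26 + 11
26 = 2×11 + 4
11 = 2×4 + 3
4 = 1×3 + 1
3 = 3×1 + 0  (stop)
So -26/167 = [-1; 1, 5, 2, 2, 1, 3].

[-1; 1, 5, 2, 2, 1, 3]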